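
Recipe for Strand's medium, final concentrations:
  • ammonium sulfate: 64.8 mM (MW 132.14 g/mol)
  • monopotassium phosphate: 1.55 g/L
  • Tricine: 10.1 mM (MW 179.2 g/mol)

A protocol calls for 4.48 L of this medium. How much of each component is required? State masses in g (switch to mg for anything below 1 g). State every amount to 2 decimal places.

Working volume: 4.48 L.
ammonium sulfate: 64.8 mmol/L × 132.14 g/mol × 4.48 L ÷ 1000 = 38.36 g
monopotassium phosphate: 1.55 g/L × 4.48 L = 6.94 g
Tricine: 10.1 mmol/L × 179.2 g/mol × 4.48 L ÷ 1000 = 8.11 g

ammonium sulfate 38.36 g; monopotassium phosphate 6.94 g; Tricine 8.11 g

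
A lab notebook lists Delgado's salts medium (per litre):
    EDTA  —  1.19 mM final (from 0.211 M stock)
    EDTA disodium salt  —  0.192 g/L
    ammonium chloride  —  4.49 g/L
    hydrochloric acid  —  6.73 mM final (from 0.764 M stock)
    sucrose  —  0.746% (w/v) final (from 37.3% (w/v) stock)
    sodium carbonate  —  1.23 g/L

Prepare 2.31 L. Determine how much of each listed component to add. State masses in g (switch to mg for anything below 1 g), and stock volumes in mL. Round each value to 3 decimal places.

EDTA 13.028 mL; EDTA disodium salt 443.520 mg; ammonium chloride 10.372 g; hydrochloric acid 20.349 mL; sucrose 46.200 mL; sodium carbonate 2.841 g

Scale factor relative to 1 L: 2.31.
EDTA: C1V1 = C2V2 → 1.19 mM × 2310 mL ÷ 211 mM = 13.028 mL
EDTA disodium salt: 0.192 g/L × 2.31 L = 0.44352 g = 443.520 mg
ammonium chloride: 4.49 g/L × 2.31 L = 10.372 g
hydrochloric acid: V = C2·V2/C1 = 6.73 mM × 2310 mL ÷ 764 mM = 20.349 mL
sucrose: dilute stock: 0.746% ÷ 37.3% × 2310 mL = 46.200 mL
sodium carbonate: 1.23 g/L × 2.31 L = 2.841 g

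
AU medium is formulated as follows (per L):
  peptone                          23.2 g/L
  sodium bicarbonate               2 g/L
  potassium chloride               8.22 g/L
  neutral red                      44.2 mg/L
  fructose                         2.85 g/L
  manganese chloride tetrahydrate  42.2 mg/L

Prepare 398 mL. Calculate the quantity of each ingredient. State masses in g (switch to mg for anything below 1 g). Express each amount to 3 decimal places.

peptone 9.234 g; sodium bicarbonate 796.000 mg; potassium chloride 3.272 g; neutral red 17.592 mg; fructose 1.134 g; manganese chloride tetrahydrate 16.796 mg

Working volume: 398 mL = 0.398 L.
peptone: 23.2 g/L × 0.398 L = 9.234 g
sodium bicarbonate: 2 g/L × 0.398 L = 0.796 g = 796.000 mg
potassium chloride: 8.22 g/L × 0.398 L = 3.272 g
neutral red: 44.2 mg/L × 0.398 L = 17.592 mg
fructose: 2.85 g/L × 0.398 L = 1.134 g
manganese chloride tetrahydrate: 42.2 mg/L × 0.398 L = 16.796 mg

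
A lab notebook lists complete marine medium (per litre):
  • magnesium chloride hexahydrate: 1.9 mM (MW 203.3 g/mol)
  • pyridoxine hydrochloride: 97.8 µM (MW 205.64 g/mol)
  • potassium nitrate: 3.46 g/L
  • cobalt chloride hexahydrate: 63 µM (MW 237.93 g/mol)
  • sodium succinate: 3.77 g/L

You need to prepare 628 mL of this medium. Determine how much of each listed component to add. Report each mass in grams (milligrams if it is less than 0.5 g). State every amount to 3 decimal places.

Scale factor relative to 1 L: 0.628.
magnesium chloride hexahydrate: 1.9 mmol/L × 203.3 mg/mmol × 0.628 L = 242.578 mg
pyridoxine hydrochloride: 97.8 µmol/L × 205.64 g/mol × 0.628 L ÷ 1000 = 12.630 mg
potassium nitrate: 3.46 g/L × 0.628 L = 2.173 g
cobalt chloride hexahydrate: 63 µmol/L × 237.93 g/mol × 0.628 L ÷ 1000 = 9.413 mg
sodium succinate: 3.77 g/L × 0.628 L = 2.368 g

magnesium chloride hexahydrate 242.578 mg; pyridoxine hydrochloride 12.630 mg; potassium nitrate 2.173 g; cobalt chloride hexahydrate 9.413 mg; sodium succinate 2.368 g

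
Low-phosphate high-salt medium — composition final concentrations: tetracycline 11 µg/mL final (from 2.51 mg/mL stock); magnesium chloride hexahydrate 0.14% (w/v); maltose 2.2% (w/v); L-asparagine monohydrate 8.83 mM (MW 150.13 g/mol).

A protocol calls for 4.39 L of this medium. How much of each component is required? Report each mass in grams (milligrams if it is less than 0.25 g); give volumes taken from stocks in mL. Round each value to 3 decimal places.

Working volume: 4.39 L.
tetracycline: V = C2·V2/C1 = 11 µg/mL × 4390 mL ÷ 2510 µg/mL = 19.239 mL
magnesium chloride hexahydrate: 0.14% w/v = 1.4 g/L → 1.4 × 4.39 L = 6.146 g
maltose: 2.2% w/v = 22 g/L → 22 × 4.39 L = 96.580 g
L-asparagine monohydrate: 8.83 mmol/L × 150.13 g/mol × 4.39 L ÷ 1000 = 5.820 g

tetracycline 19.239 mL; magnesium chloride hexahydrate 6.146 g; maltose 96.580 g; L-asparagine monohydrate 5.820 g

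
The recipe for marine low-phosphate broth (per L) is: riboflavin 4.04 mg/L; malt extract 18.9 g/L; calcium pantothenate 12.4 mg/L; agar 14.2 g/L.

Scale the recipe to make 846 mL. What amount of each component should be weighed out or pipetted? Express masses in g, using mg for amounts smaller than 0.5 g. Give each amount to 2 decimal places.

Target volume = 846 mL = 0.846 L.
riboflavin: 4.04 mg/L × 0.846 L = 3.42 mg
malt extract: 18.9 g/L × 0.846 L = 15.99 g
calcium pantothenate: 12.4 mg/L × 0.846 L = 10.49 mg
agar: 14.2 g/L × 0.846 L = 12.01 g

riboflavin 3.42 mg; malt extract 15.99 g; calcium pantothenate 10.49 mg; agar 12.01 g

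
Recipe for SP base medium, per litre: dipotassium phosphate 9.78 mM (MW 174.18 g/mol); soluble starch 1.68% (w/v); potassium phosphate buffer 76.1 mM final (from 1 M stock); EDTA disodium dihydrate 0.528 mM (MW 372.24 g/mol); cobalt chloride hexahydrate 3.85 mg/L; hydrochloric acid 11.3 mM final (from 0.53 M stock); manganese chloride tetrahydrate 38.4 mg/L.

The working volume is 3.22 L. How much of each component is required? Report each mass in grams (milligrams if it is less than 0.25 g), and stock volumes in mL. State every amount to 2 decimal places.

Working volume: 3.22 L.
dipotassium phosphate: 9.78 mmol/L × 174.18 g/mol × 3.22 L ÷ 1000 = 5.49 g
soluble starch: 1.68% w/v = 16.8 g/L → 16.8 × 3.22 L = 54.10 g
potassium phosphate buffer: V = C2·V2/C1 = 76.1 mM × 3220 mL ÷ 1000 mM = 245.04 mL
EDTA disodium dihydrate: 0.528 mmol/L × 372.24 g/mol × 3.22 L ÷ 1000 = 0.63 g
cobalt chloride hexahydrate: 3.85 mg/L × 3.22 L = 12.40 mg
hydrochloric acid: dilute stock: 11.3 mM × 3220 mL ÷ 530 mM = 68.65 mL
manganese chloride tetrahydrate: 38.4 mg/L × 3.22 L = 123.65 mg

dipotassium phosphate 5.49 g; soluble starch 54.10 g; potassium phosphate buffer 245.04 mL; EDTA disodium dihydrate 0.63 g; cobalt chloride hexahydrate 12.40 mg; hydrochloric acid 68.65 mL; manganese chloride tetrahydrate 123.65 mg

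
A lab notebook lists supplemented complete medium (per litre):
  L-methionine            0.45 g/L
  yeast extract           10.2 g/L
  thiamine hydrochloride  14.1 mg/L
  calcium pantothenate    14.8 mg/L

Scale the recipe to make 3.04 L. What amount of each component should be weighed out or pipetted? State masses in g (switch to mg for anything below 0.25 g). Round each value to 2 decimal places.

L-methionine 1.37 g; yeast extract 31.01 g; thiamine hydrochloride 42.86 mg; calcium pantothenate 44.99 mg

Scale factor relative to 1 L: 3.04.
L-methionine: 0.45 g/L × 3.04 L = 1.37 g
yeast extract: 10.2 g/L × 3.04 L = 31.01 g
thiamine hydrochloride: 14.1 mg/L × 3.04 L = 42.86 mg
calcium pantothenate: 14.8 mg/L × 3.04 L = 44.99 mg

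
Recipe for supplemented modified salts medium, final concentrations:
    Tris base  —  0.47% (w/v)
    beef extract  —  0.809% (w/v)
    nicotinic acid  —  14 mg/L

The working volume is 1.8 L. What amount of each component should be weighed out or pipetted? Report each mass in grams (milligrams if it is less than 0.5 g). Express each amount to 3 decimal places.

Scale factor relative to 1 L: 1.8.
Tris base: 0.47% w/v = 4.7 g/L → 4.7 × 1.8 L = 8.460 g
beef extract: 0.809 g per 100 mL × 1800 mL ÷ 100 = 14.562 g
nicotinic acid: 14 mg/L × 1.8 L = 25.200 mg

Tris base 8.460 g; beef extract 14.562 g; nicotinic acid 25.200 mg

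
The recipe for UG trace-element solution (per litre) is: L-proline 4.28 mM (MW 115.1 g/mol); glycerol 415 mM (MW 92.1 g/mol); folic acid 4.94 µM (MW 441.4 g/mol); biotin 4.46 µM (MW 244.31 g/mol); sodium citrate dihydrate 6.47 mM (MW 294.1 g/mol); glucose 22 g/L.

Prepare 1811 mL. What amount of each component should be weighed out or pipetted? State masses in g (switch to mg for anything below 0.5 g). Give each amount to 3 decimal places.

Scale factor relative to 1 L: 1.811.
L-proline: 4.28 mmol/L × 115.1 g/mol × 1.811 L ÷ 1000 = 0.892 g
glycerol: 415 mmol/L × 92.1 g/mol × 1.811 L ÷ 1000 = 69.219 g
folic acid: 4.94 µmol/L × 441.4 g/mol × 1.811 L ÷ 1000 = 3.949 mg
biotin: 4.46 µmol/L × 244.31 g/mol × 1.811 L ÷ 1000 = 1.973 mg
sodium citrate dihydrate: 6.47 mmol/L × 294.1 g/mol × 1.811 L ÷ 1000 = 3.446 g
glucose: 22 g/L × 1.811 L = 39.842 g

L-proline 0.892 g; glycerol 69.219 g; folic acid 3.949 mg; biotin 1.973 mg; sodium citrate dihydrate 3.446 g; glucose 39.842 g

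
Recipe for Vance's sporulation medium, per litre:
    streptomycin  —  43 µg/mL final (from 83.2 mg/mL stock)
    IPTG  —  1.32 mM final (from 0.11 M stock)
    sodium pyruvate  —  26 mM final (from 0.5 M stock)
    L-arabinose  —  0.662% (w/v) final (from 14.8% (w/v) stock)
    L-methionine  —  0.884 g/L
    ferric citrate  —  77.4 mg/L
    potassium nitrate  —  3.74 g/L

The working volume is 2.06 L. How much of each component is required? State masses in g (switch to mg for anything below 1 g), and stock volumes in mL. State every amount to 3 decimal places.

Scale factor relative to 1 L: 2.06.
streptomycin: dilute stock: 43 µg/mL × 2060 mL ÷ 83200 µg/mL = 1.065 mL
IPTG: dilute stock: 1.32 mM × 2060 mL ÷ 110 mM = 24.720 mL
sodium pyruvate: dilute stock: 26 mM × 2060 mL ÷ 500 mM = 107.120 mL
L-arabinose: C1V1 = C2V2 → 0.662% ÷ 14.8% × 2060 mL = 92.143 mL
L-methionine: 0.884 g/L × 2.06 L = 1.821 g
ferric citrate: 77.4 mg/L × 2.06 L = 159.444 mg
potassium nitrate: 3.74 g/L × 2.06 L = 7.704 g

streptomycin 1.065 mL; IPTG 24.720 mL; sodium pyruvate 107.120 mL; L-arabinose 92.143 mL; L-methionine 1.821 g; ferric citrate 159.444 mg; potassium nitrate 7.704 g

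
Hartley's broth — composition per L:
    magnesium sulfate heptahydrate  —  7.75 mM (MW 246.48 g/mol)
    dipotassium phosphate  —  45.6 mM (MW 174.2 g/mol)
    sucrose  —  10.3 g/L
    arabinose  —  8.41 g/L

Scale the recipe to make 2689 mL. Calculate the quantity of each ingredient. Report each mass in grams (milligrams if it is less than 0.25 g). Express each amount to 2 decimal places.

magnesium sulfate heptahydrate 5.14 g; dipotassium phosphate 21.36 g; sucrose 27.70 g; arabinose 22.61 g

Scale factor relative to 1 L: 2.689.
magnesium sulfate heptahydrate: 7.75 mmol/L × 246.48 g/mol × 2.689 L ÷ 1000 = 5.14 g
dipotassium phosphate: 45.6 mmol/L × 174.2 g/mol × 2.689 L ÷ 1000 = 21.36 g
sucrose: 10.3 g/L × 2.689 L = 27.70 g
arabinose: 8.41 g/L × 2.689 L = 22.61 g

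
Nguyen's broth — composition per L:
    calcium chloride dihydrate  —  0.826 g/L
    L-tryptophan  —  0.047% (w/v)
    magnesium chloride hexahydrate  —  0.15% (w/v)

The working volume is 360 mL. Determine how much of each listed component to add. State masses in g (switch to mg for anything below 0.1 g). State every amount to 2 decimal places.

calcium chloride dihydrate 0.30 g; L-tryptophan 0.17 g; magnesium chloride hexahydrate 0.54 g

Scale factor relative to 1 L: 0.36.
calcium chloride dihydrate: 0.826 g/L × 0.36 L = 0.30 g
L-tryptophan: 0.047 g per 100 mL × 360 mL ÷ 100 = 0.17 g
magnesium chloride hexahydrate: 0.15 g per 100 mL × 360 mL ÷ 100 = 0.54 g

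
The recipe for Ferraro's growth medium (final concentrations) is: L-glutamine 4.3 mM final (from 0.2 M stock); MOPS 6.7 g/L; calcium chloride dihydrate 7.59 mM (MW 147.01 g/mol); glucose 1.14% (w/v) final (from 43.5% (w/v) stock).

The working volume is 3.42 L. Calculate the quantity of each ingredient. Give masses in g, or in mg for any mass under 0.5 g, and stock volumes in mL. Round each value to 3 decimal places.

L-glutamine 73.530 mL; MOPS 22.914 g; calcium chloride dihydrate 3.816 g; glucose 89.628 mL

Scale factor relative to 1 L: 3.42.
L-glutamine: dilute stock: 4.3 mM × 3420 mL ÷ 200 mM = 73.530 mL
MOPS: 6.7 g/L × 3.42 L = 22.914 g
calcium chloride dihydrate: 7.59 mmol/L × 147.01 g/mol × 3.42 L ÷ 1000 = 3.816 g
glucose: dilute stock: 1.14% ÷ 43.5% × 3420 mL = 89.628 mL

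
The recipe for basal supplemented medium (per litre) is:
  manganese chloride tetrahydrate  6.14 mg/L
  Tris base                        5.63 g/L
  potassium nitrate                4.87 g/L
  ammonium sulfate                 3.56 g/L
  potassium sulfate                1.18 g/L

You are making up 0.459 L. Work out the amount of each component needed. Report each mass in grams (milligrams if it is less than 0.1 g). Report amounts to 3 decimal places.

Scale factor relative to 1 L: 0.459.
manganese chloride tetrahydrate: 6.14 mg/L × 0.459 L = 2.818 mg
Tris base: 5.63 g/L × 0.459 L = 2.584 g
potassium nitrate: 4.87 g/L × 0.459 L = 2.235 g
ammonium sulfate: 3.56 g/L × 0.459 L = 1.634 g
potassium sulfate: 1.18 g/L × 0.459 L = 0.542 g

manganese chloride tetrahydrate 2.818 mg; Tris base 2.584 g; potassium nitrate 2.235 g; ammonium sulfate 1.634 g; potassium sulfate 0.542 g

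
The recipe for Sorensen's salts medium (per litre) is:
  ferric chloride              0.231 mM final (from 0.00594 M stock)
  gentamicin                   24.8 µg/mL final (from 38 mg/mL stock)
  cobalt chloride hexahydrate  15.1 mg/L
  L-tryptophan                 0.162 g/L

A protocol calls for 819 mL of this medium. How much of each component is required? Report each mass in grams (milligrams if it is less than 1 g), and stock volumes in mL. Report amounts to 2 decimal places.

ferric chloride 31.85 mL; gentamicin 0.53 mL; cobalt chloride hexahydrate 12.37 mg; L-tryptophan 132.68 mg

Working volume: 819 mL = 0.819 L.
ferric chloride: V = C2·V2/C1 = 0.231 mM × 819 mL ÷ 5.94 mM = 31.85 mL
gentamicin: C1V1 = C2V2 → 24.8 µg/mL × 819 mL ÷ 38000 µg/mL = 0.53 mL
cobalt chloride hexahydrate: 15.1 mg/L × 0.819 L = 12.37 mg
L-tryptophan: 0.162 g/L × 0.819 L = 0.132678 g = 132.68 mg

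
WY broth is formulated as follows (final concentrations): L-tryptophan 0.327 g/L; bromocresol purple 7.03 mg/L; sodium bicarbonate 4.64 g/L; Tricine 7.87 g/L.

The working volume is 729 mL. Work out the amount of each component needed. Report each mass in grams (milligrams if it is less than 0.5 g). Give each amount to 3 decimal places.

Target volume = 729 mL = 0.729 L.
L-tryptophan: 0.327 g/L × 0.729 L = 0.238383 g = 238.383 mg
bromocresol purple: 7.03 mg/L × 0.729 L = 5.125 mg
sodium bicarbonate: 4.64 g/L × 0.729 L = 3.383 g
Tricine: 7.87 g/L × 0.729 L = 5.737 g

L-tryptophan 238.383 mg; bromocresol purple 5.125 mg; sodium bicarbonate 3.383 g; Tricine 5.737 g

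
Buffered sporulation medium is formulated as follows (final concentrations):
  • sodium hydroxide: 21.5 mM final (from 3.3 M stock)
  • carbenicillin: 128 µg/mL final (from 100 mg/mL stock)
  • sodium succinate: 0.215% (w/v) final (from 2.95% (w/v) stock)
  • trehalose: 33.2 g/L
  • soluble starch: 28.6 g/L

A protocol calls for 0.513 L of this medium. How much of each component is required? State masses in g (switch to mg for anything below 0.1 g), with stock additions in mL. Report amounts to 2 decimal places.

Scale factor relative to 1 L: 0.513.
sodium hydroxide: dilute stock: 21.5 mM × 513 mL ÷ 3300 mM = 3.34 mL
carbenicillin: C1V1 = C2V2 → 128 µg/mL × 513 mL ÷ 100000 µg/mL = 0.66 mL
sodium succinate: dilute stock: 0.215% ÷ 2.95% × 513 mL = 37.39 mL
trehalose: 33.2 g/L × 0.513 L = 17.03 g
soluble starch: 28.6 g/L × 0.513 L = 14.67 g

sodium hydroxide 3.34 mL; carbenicillin 0.66 mL; sodium succinate 37.39 mL; trehalose 17.03 g; soluble starch 14.67 g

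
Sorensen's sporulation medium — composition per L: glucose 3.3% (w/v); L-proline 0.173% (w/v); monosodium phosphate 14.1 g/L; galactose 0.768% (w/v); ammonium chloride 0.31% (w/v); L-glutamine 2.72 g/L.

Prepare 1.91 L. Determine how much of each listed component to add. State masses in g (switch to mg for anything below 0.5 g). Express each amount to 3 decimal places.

glucose 63.030 g; L-proline 3.304 g; monosodium phosphate 26.931 g; galactose 14.669 g; ammonium chloride 5.921 g; L-glutamine 5.195 g

Working volume: 1.91 L.
glucose: 3.3 g per 100 mL × 1910 mL ÷ 100 = 63.030 g
L-proline: 0.173 g per 100 mL × 1910 mL ÷ 100 = 3.304 g
monosodium phosphate: 14.1 g/L × 1.91 L = 26.931 g
galactose: 0.768 g per 100 mL × 1910 mL ÷ 100 = 14.669 g
ammonium chloride: 0.31 g per 100 mL × 1910 mL ÷ 100 = 5.921 g
L-glutamine: 2.72 g/L × 1.91 L = 5.195 g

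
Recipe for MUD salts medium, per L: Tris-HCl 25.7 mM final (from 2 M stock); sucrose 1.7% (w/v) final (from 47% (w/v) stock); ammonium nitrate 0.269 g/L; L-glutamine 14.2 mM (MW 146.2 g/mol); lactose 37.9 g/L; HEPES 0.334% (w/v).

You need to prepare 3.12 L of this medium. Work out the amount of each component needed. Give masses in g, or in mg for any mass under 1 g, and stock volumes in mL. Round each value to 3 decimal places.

Working volume: 3.12 L.
Tris-HCl: V = C2·V2/C1 = 25.7 mM × 3120 mL ÷ 2000 mM = 40.092 mL
sucrose: C1V1 = C2V2 → 1.7% ÷ 47% × 3120 mL = 112.851 mL
ammonium nitrate: 0.269 g/L × 3.12 L = 0.83928 g = 839.280 mg
L-glutamine: 14.2 mmol/L × 146.2 g/mol × 3.12 L ÷ 1000 = 6.477 g
lactose: 37.9 g/L × 3.12 L = 118.248 g
HEPES: 0.334 g per 100 mL × 3120 mL ÷ 100 = 10.421 g

Tris-HCl 40.092 mL; sucrose 112.851 mL; ammonium nitrate 839.280 mg; L-glutamine 6.477 g; lactose 118.248 g; HEPES 10.421 g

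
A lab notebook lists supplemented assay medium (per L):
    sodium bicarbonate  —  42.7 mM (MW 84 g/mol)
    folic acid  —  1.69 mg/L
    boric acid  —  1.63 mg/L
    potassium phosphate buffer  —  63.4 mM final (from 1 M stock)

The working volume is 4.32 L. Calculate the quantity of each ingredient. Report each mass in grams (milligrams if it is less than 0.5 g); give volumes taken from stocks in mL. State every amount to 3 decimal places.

sodium bicarbonate 15.495 g; folic acid 7.301 mg; boric acid 7.042 mg; potassium phosphate buffer 273.888 mL

Working volume: 4.32 L.
sodium bicarbonate: 42.7 mmol/L × 84 g/mol × 4.32 L ÷ 1000 = 15.495 g
folic acid: 1.69 mg/L × 4.32 L = 7.301 mg
boric acid: 1.63 mg/L × 4.32 L = 7.042 mg
potassium phosphate buffer: dilute stock: 63.4 mM × 4320 mL ÷ 1000 mM = 273.888 mL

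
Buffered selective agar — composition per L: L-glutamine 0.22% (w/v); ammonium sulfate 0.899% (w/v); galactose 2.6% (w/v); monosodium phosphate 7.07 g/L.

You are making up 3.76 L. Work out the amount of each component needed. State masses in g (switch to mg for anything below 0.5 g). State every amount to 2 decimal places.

Scale factor relative to 1 L: 3.76.
L-glutamine: 0.22 g per 100 mL × 3760 mL ÷ 100 = 8.27 g
ammonium sulfate: 0.899 g per 100 mL × 3760 mL ÷ 100 = 33.80 g
galactose: 2.6% w/v = 26 g/L → 26 × 3.76 L = 97.76 g
monosodium phosphate: 7.07 g/L × 3.76 L = 26.58 g

L-glutamine 8.27 g; ammonium sulfate 33.80 g; galactose 97.76 g; monosodium phosphate 26.58 g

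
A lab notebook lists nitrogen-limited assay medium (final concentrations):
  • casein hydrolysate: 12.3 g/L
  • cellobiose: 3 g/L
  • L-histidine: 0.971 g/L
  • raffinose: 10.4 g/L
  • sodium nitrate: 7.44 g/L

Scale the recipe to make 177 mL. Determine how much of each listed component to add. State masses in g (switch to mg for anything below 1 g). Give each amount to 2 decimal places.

casein hydrolysate 2.18 g; cellobiose 531.00 mg; L-histidine 171.87 mg; raffinose 1.84 g; sodium nitrate 1.32 g

Working volume: 177 mL = 0.177 L.
casein hydrolysate: 12.3 g/L × 0.177 L = 2.18 g
cellobiose: 3 g/L × 0.177 L = 0.531 g = 531.00 mg
L-histidine: 0.971 g/L × 0.177 L = 0.171867 g = 171.87 mg
raffinose: 10.4 g/L × 0.177 L = 1.84 g
sodium nitrate: 7.44 g/L × 0.177 L = 1.32 g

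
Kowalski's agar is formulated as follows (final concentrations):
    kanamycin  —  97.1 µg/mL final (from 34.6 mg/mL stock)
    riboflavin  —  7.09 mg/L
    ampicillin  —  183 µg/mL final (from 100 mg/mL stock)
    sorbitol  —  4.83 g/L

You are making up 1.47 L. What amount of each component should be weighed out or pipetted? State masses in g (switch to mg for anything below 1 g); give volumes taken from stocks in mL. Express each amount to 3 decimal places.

kanamycin 4.125 mL; riboflavin 10.422 mg; ampicillin 2.690 mL; sorbitol 7.100 g

Scale factor relative to 1 L: 1.47.
kanamycin: dilute stock: 97.1 µg/mL × 1470 mL ÷ 34600 µg/mL = 4.125 mL
riboflavin: 7.09 mg/L × 1.47 L = 10.422 mg
ampicillin: dilute stock: 183 µg/mL × 1470 mL ÷ 100000 µg/mL = 2.690 mL
sorbitol: 4.83 g/L × 1.47 L = 7.100 g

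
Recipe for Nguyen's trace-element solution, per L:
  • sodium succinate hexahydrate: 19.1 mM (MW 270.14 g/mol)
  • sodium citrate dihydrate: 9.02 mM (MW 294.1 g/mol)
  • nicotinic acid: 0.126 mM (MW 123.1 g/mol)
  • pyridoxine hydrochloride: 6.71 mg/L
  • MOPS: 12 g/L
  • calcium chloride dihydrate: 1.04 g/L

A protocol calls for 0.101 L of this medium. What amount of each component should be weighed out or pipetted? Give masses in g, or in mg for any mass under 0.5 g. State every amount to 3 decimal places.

sodium succinate hexahydrate 0.521 g; sodium citrate dihydrate 267.931 mg; nicotinic acid 1.567 mg; pyridoxine hydrochloride 0.678 mg; MOPS 1.212 g; calcium chloride dihydrate 105.040 mg

Scale factor relative to 1 L: 0.101.
sodium succinate hexahydrate: 19.1 mmol/L × 270.14 g/mol × 0.101 L ÷ 1000 = 0.521 g
sodium citrate dihydrate: 9.02 mmol/L × 294.1 mg/mmol × 0.101 L = 267.931 mg
nicotinic acid: 0.126 mmol/L × 123.1 mg/mmol × 0.101 L = 1.567 mg
pyridoxine hydrochloride: 6.71 mg/L × 0.101 L = 0.678 mg
MOPS: 12 g/L × 0.101 L = 1.212 g
calcium chloride dihydrate: 1.04 g/L × 0.101 L = 0.10504 g = 105.040 mg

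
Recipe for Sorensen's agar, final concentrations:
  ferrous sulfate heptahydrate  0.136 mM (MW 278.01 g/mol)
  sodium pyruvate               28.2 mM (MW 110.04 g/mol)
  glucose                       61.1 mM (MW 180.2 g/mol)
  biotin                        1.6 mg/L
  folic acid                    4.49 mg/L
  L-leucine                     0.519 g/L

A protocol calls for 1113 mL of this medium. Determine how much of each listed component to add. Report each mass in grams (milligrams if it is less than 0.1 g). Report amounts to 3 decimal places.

ferrous sulfate heptahydrate 42.082 mg; sodium pyruvate 3.454 g; glucose 12.254 g; biotin 1.781 mg; folic acid 4.997 mg; L-leucine 0.578 g

Scale factor relative to 1 L: 1.113.
ferrous sulfate heptahydrate: 0.136 mmol/L × 278.01 mg/mmol × 1.113 L = 42.082 mg
sodium pyruvate: 28.2 mmol/L × 110.04 g/mol × 1.113 L ÷ 1000 = 3.454 g
glucose: 61.1 mmol/L × 180.2 g/mol × 1.113 L ÷ 1000 = 12.254 g
biotin: 1.6 mg/L × 1.113 L = 1.781 mg
folic acid: 4.49 mg/L × 1.113 L = 4.997 mg
L-leucine: 0.519 g/L × 1.113 L = 0.578 g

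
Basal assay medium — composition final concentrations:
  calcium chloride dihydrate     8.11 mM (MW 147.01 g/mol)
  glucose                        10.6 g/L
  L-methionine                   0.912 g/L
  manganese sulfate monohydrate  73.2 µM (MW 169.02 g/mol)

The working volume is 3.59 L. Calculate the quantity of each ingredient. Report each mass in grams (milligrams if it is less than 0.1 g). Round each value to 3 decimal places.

Working volume: 3.59 L.
calcium chloride dihydrate: 8.11 mmol/L × 147.01 g/mol × 3.59 L ÷ 1000 = 4.280 g
glucose: 10.6 g/L × 3.59 L = 38.054 g
L-methionine: 0.912 g/L × 3.59 L = 3.274 g
manganese sulfate monohydrate: 73.2 µmol/L × 169.02 g/mol × 3.59 L ÷ 1000 = 44.416 mg

calcium chloride dihydrate 4.280 g; glucose 38.054 g; L-methionine 3.274 g; manganese sulfate monohydrate 44.416 mg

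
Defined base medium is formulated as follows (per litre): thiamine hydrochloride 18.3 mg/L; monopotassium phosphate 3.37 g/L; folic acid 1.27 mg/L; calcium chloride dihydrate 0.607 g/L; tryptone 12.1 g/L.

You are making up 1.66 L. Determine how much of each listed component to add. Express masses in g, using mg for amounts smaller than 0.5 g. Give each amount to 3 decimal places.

Scale factor relative to 1 L: 1.66.
thiamine hydrochloride: 18.3 mg/L × 1.66 L = 30.378 mg
monopotassium phosphate: 3.37 g/L × 1.66 L = 5.594 g
folic acid: 1.27 mg/L × 1.66 L = 2.108 mg
calcium chloride dihydrate: 0.607 g/L × 1.66 L = 1.008 g
tryptone: 12.1 g/L × 1.66 L = 20.086 g

thiamine hydrochloride 30.378 mg; monopotassium phosphate 5.594 g; folic acid 2.108 mg; calcium chloride dihydrate 1.008 g; tryptone 20.086 g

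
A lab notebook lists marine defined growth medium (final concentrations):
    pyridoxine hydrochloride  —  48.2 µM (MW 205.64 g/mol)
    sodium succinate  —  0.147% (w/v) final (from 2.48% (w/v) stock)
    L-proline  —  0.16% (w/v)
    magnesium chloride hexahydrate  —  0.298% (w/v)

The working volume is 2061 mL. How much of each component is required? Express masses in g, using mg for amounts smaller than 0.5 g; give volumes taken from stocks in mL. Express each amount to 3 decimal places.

pyridoxine hydrochloride 20.428 mg; sodium succinate 122.164 mL; L-proline 3.298 g; magnesium chloride hexahydrate 6.142 g

Scale factor relative to 1 L: 2.061.
pyridoxine hydrochloride: 48.2 µmol/L × 205.64 g/mol × 2.061 L ÷ 1000 = 20.428 mg
sodium succinate: V = C2·V2/C1 = 0.147% ÷ 2.48% × 2061 mL = 122.164 mL
L-proline: 0.16% w/v = 1.6 g/L → 1.6 × 2.061 L = 3.298 g
magnesium chloride hexahydrate: 0.298% w/v = 2.98 g/L → 2.98 × 2.061 L = 6.142 g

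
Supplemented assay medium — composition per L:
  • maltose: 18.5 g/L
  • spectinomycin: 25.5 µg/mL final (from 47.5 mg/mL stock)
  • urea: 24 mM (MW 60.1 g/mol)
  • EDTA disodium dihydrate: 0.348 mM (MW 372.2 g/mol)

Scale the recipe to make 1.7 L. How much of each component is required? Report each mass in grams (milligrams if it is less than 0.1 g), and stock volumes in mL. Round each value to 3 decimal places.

maltose 31.450 g; spectinomycin 0.913 mL; urea 2.452 g; EDTA disodium dihydrate 0.220 g

Scale factor relative to 1 L: 1.7.
maltose: 18.5 g/L × 1.7 L = 31.450 g
spectinomycin: dilute stock: 25.5 µg/mL × 1700 mL ÷ 47500 µg/mL = 0.913 mL
urea: 24 mmol/L × 60.1 g/mol × 1.7 L ÷ 1000 = 2.452 g
EDTA disodium dihydrate: 0.348 mmol/L × 372.2 g/mol × 1.7 L ÷ 1000 = 0.220 g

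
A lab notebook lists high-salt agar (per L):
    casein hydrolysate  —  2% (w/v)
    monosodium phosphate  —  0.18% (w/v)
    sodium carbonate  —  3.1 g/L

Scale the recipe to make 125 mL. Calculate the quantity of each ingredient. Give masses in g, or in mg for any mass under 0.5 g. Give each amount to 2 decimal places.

casein hydrolysate 2.50 g; monosodium phosphate 225.00 mg; sodium carbonate 387.50 mg

Target volume = 125 mL = 0.125 L.
casein hydrolysate: 2% w/v = 20 g/L → 20 × 0.125 L = 2.50 g
monosodium phosphate: 0.18% w/v = 1.8 g/L → 1.8 × 0.125 L = 0.225 g = 225.00 mg
sodium carbonate: 3.1 g/L × 0.125 L = 0.3875 g = 387.50 mg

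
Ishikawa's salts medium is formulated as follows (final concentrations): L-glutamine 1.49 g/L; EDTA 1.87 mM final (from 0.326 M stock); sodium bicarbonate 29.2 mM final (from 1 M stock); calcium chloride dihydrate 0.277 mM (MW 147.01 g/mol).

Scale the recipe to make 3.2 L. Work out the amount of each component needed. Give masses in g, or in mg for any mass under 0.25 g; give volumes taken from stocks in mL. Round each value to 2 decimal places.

L-glutamine 4.77 g; EDTA 18.36 mL; sodium bicarbonate 93.44 mL; calcium chloride dihydrate 130.31 mg

Working volume: 3.2 L.
L-glutamine: 1.49 g/L × 3.2 L = 4.77 g
EDTA: C1V1 = C2V2 → 1.87 mM × 3200 mL ÷ 326 mM = 18.36 mL
sodium bicarbonate: V = C2·V2/C1 = 29.2 mM × 3200 mL ÷ 1000 mM = 93.44 mL
calcium chloride dihydrate: 0.277 mmol/L × 147.01 mg/mmol × 3.2 L = 130.31 mg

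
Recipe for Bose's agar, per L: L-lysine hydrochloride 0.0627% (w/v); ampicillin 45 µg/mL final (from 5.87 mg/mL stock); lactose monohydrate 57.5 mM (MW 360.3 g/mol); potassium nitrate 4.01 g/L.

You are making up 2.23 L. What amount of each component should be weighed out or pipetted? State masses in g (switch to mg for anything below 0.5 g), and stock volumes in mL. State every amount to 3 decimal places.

L-lysine hydrochloride 1.398 g; ampicillin 17.095 mL; lactose monohydrate 46.199 g; potassium nitrate 8.942 g

Scale factor relative to 1 L: 2.23.
L-lysine hydrochloride: 0.0627% w/v = 0.627 g/L → 0.627 × 2.23 L = 1.398 g
ampicillin: V = C2·V2/C1 = 45 µg/mL × 2230 mL ÷ 5870 µg/mL = 17.095 mL
lactose monohydrate: 57.5 mmol/L × 360.3 g/mol × 2.23 L ÷ 1000 = 46.199 g
potassium nitrate: 4.01 g/L × 2.23 L = 8.942 g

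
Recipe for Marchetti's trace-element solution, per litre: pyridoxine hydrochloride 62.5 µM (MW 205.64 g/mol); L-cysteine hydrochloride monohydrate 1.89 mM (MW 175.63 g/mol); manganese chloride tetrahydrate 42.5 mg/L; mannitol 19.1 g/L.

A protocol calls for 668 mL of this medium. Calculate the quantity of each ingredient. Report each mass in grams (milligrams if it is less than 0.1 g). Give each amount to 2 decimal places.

Scale factor relative to 1 L: 0.668.
pyridoxine hydrochloride: 62.5 µmol/L × 205.64 g/mol × 0.668 L ÷ 1000 = 8.59 mg
L-cysteine hydrochloride monohydrate: 1.89 mmol/L × 175.63 g/mol × 0.668 L ÷ 1000 = 0.22 g
manganese chloride tetrahydrate: 42.5 mg/L × 0.668 L = 28.39 mg
mannitol: 19.1 g/L × 0.668 L = 12.76 g

pyridoxine hydrochloride 8.59 mg; L-cysteine hydrochloride monohydrate 0.22 g; manganese chloride tetrahydrate 28.39 mg; mannitol 12.76 g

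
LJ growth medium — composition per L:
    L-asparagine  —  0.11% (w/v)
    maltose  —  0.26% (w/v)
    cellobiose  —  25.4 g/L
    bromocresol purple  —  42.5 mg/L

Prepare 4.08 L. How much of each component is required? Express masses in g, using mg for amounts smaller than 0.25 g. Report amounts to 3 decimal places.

L-asparagine 4.488 g; maltose 10.608 g; cellobiose 103.632 g; bromocresol purple 173.400 mg

Working volume: 4.08 L.
L-asparagine: 0.11 g per 100 mL × 4080 mL ÷ 100 = 4.488 g
maltose: 0.26% w/v = 2.6 g/L → 2.6 × 4.08 L = 10.608 g
cellobiose: 25.4 g/L × 4.08 L = 103.632 g
bromocresol purple: 42.5 mg/L × 4.08 L = 173.400 mg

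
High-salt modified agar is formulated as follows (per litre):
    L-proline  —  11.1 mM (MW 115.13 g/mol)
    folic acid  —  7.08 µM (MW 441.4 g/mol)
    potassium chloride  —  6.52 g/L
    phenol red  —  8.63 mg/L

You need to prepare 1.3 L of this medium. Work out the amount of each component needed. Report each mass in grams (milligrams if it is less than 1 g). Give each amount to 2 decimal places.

L-proline 1.66 g; folic acid 4.06 mg; potassium chloride 8.48 g; phenol red 11.22 mg

Scale factor relative to 1 L: 1.3.
L-proline: 11.1 mmol/L × 115.13 g/mol × 1.3 L ÷ 1000 = 1.66 g
folic acid: 7.08 µmol/L × 441.4 g/mol × 1.3 L ÷ 1000 = 4.06 mg
potassium chloride: 6.52 g/L × 1.3 L = 8.48 g
phenol red: 8.63 mg/L × 1.3 L = 11.22 mg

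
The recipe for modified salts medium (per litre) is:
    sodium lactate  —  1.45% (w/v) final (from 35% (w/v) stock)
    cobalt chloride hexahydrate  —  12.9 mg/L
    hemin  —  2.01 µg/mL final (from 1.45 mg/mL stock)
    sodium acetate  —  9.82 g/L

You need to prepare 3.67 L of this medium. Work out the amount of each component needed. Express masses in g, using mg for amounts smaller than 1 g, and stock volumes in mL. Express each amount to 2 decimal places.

Scale factor relative to 1 L: 3.67.
sodium lactate: dilute stock: 1.45% ÷ 35% × 3670 mL = 152.04 mL
cobalt chloride hexahydrate: 12.9 mg/L × 3.67 L = 47.34 mg
hemin: V = C2·V2/C1 = 2.01 µg/mL × 3670 mL ÷ 1450 µg/mL = 5.09 mL
sodium acetate: 9.82 g/L × 3.67 L = 36.04 g

sodium lactate 152.04 mL; cobalt chloride hexahydrate 47.34 mg; hemin 5.09 mL; sodium acetate 36.04 g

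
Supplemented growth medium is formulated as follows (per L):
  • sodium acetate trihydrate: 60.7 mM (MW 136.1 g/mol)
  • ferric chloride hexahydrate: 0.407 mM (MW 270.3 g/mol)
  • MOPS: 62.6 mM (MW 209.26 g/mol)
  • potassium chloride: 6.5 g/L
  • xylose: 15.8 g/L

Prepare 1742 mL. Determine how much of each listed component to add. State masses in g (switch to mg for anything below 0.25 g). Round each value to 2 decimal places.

sodium acetate trihydrate 14.39 g; ferric chloride hexahydrate 191.64 mg; MOPS 22.82 g; potassium chloride 11.32 g; xylose 27.52 g

Working volume: 1742 mL = 1.742 L.
sodium acetate trihydrate: 60.7 mmol/L × 136.1 g/mol × 1.742 L ÷ 1000 = 14.39 g
ferric chloride hexahydrate: 0.407 mmol/L × 270.3 mg/mmol × 1.742 L = 191.64 mg
MOPS: 62.6 mmol/L × 209.26 g/mol × 1.742 L ÷ 1000 = 22.82 g
potassium chloride: 6.5 g/L × 1.742 L = 11.32 g
xylose: 15.8 g/L × 1.742 L = 27.52 g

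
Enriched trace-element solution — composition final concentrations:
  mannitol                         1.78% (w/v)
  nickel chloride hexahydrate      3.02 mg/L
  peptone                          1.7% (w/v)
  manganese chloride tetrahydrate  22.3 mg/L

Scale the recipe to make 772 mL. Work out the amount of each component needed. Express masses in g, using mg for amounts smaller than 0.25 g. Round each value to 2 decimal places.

Working volume: 772 mL = 0.772 L.
mannitol: 1.78 g per 100 mL × 772 mL ÷ 100 = 13.74 g
nickel chloride hexahydrate: 3.02 mg/L × 0.772 L = 2.33 mg
peptone: 1.7% w/v = 17 g/L → 17 × 0.772 L = 13.12 g
manganese chloride tetrahydrate: 22.3 mg/L × 0.772 L = 17.22 mg

mannitol 13.74 g; nickel chloride hexahydrate 2.33 mg; peptone 13.12 g; manganese chloride tetrahydrate 17.22 mg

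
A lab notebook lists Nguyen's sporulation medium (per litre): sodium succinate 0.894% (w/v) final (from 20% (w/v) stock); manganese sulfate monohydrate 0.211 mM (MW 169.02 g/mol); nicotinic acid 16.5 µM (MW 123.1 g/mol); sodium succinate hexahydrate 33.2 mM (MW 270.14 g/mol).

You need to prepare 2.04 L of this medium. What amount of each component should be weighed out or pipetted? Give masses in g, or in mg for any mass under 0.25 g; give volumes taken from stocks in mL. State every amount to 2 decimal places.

sodium succinate 91.19 mL; manganese sulfate monohydrate 72.75 mg; nicotinic acid 4.14 mg; sodium succinate hexahydrate 18.30 g

Working volume: 2.04 L.
sodium succinate: C1V1 = C2V2 → 0.894% ÷ 20% × 2040 mL = 91.19 mL
manganese sulfate monohydrate: 0.211 mmol/L × 169.02 mg/mmol × 2.04 L = 72.75 mg
nicotinic acid: 16.5 µmol/L × 123.1 g/mol × 2.04 L ÷ 1000 = 4.14 mg
sodium succinate hexahydrate: 33.2 mmol/L × 270.14 g/mol × 2.04 L ÷ 1000 = 18.30 g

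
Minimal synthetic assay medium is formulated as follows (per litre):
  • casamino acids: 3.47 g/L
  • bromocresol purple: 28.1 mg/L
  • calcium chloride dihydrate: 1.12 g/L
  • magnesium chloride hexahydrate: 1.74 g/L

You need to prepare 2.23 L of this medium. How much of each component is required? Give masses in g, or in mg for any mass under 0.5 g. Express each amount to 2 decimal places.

Working volume: 2.23 L.
casamino acids: 3.47 g/L × 2.23 L = 7.74 g
bromocresol purple: 28.1 mg/L × 2.23 L = 62.66 mg
calcium chloride dihydrate: 1.12 g/L × 2.23 L = 2.50 g
magnesium chloride hexahydrate: 1.74 g/L × 2.23 L = 3.88 g

casamino acids 7.74 g; bromocresol purple 62.66 mg; calcium chloride dihydrate 2.50 g; magnesium chloride hexahydrate 3.88 g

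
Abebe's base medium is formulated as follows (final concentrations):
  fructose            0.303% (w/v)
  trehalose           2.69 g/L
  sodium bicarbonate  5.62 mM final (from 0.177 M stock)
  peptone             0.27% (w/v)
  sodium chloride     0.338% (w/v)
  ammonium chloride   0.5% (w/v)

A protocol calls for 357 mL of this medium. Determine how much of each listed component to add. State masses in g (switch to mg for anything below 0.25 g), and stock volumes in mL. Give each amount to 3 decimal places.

Scale factor relative to 1 L: 0.357.
fructose: 0.303% w/v = 3.03 g/L → 3.03 × 0.357 L = 1.082 g
trehalose: 2.69 g/L × 0.357 L = 0.960 g
sodium bicarbonate: dilute stock: 5.62 mM × 357 mL ÷ 177 mM = 11.335 mL
peptone: 0.27% w/v = 2.7 g/L → 2.7 × 0.357 L = 0.964 g
sodium chloride: 0.338% w/v = 3.38 g/L → 3.38 × 0.357 L = 1.207 g
ammonium chloride: 0.5% w/v = 5 g/L → 5 × 0.357 L = 1.785 g

fructose 1.082 g; trehalose 0.960 g; sodium bicarbonate 11.335 mL; peptone 0.964 g; sodium chloride 1.207 g; ammonium chloride 1.785 g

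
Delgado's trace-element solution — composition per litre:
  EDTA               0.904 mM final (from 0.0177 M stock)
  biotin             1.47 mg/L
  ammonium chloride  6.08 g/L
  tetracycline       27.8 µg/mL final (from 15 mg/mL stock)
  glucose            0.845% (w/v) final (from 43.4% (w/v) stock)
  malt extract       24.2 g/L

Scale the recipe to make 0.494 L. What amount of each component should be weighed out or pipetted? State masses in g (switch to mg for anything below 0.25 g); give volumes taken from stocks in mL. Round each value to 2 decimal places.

Scale factor relative to 1 L: 0.494.
EDTA: C1V1 = C2V2 → 0.904 mM × 494 mL ÷ 17.7 mM = 25.23 mL
biotin: 1.47 mg/L × 0.494 L = 0.73 mg
ammonium chloride: 6.08 g/L × 0.494 L = 3.00 g
tetracycline: C1V1 = C2V2 → 27.8 µg/mL × 494 mL ÷ 15000 µg/mL = 0.92 mL
glucose: dilute stock: 0.845% ÷ 43.4% × 494 mL = 9.62 mL
malt extract: 24.2 g/L × 0.494 L = 11.95 g

EDTA 25.23 mL; biotin 0.73 mg; ammonium chloride 3.00 g; tetracycline 0.92 mL; glucose 9.62 mL; malt extract 11.95 g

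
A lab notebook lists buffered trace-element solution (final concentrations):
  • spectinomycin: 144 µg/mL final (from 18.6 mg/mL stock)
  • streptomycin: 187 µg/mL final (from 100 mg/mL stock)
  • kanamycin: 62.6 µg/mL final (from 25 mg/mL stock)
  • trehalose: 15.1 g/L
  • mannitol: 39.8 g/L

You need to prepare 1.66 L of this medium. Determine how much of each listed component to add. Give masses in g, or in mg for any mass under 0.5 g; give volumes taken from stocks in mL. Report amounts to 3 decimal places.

spectinomycin 12.852 mL; streptomycin 3.104 mL; kanamycin 4.157 mL; trehalose 25.066 g; mannitol 66.068 g

Scale factor relative to 1 L: 1.66.
spectinomycin: dilute stock: 144 µg/mL × 1660 mL ÷ 18600 µg/mL = 12.852 mL
streptomycin: C1V1 = C2V2 → 187 µg/mL × 1660 mL ÷ 100000 µg/mL = 3.104 mL
kanamycin: C1V1 = C2V2 → 62.6 µg/mL × 1660 mL ÷ 25000 µg/mL = 4.157 mL
trehalose: 15.1 g/L × 1.66 L = 25.066 g
mannitol: 39.8 g/L × 1.66 L = 66.068 g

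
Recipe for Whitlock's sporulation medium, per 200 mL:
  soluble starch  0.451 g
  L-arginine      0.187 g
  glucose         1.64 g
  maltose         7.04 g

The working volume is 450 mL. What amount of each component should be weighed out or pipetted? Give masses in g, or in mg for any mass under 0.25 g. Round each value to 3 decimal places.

soluble starch 1.015 g; L-arginine 0.421 g; glucose 3.690 g; maltose 15.840 g

Ratio of target to recipe volume: 450 / 200 = 2.25.
soluble starch: 0.451 g × (450 mL / 200 mL) = 1.015 g
L-arginine: 0.187 g × (450 mL / 200 mL) = 0.421 g
glucose: 1.64 g × (450 mL / 200 mL) = 3.690 g
maltose: 7.04 g × (450 mL / 200 mL) = 15.840 g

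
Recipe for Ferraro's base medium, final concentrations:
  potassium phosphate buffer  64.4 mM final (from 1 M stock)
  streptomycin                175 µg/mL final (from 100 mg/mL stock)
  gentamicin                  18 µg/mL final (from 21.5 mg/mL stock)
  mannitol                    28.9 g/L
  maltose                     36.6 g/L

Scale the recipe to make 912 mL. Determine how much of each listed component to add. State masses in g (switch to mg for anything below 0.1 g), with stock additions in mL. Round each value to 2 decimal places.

Target volume = 912 mL = 0.912 L.
potassium phosphate buffer: C1V1 = C2V2 → 64.4 mM × 912 mL ÷ 1000 mM = 58.73 mL
streptomycin: C1V1 = C2V2 → 175 µg/mL × 912 mL ÷ 100000 µg/mL = 1.60 mL
gentamicin: C1V1 = C2V2 → 18 µg/mL × 912 mL ÷ 21500 µg/mL = 0.76 mL
mannitol: 28.9 g/L × 0.912 L = 26.36 g
maltose: 36.6 g/L × 0.912 L = 33.38 g

potassium phosphate buffer 58.73 mL; streptomycin 1.60 mL; gentamicin 0.76 mL; mannitol 26.36 g; maltose 33.38 g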